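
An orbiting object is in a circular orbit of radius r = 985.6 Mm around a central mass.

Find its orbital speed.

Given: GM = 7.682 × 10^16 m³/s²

Convert to SI: r = 985.6 Mm = 9.856e+08 m.
For a circular orbit, gravity supplies the centripetal force, so v = √(GM / r).
v = √(7.682e+16 / 9.856e+08) m/s ≈ 8828 m/s = 8.828 km/s.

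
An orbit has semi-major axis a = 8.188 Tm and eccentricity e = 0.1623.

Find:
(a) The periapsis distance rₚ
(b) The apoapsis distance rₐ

Convert to SI: a = 8.188 Tm = 8.188e+12 m.
(a) rₚ = a(1 − e) = 8.188e+12 · (1 − 0.1623) = 8.188e+12 · 0.8377 ≈ 6.859e+12 m = 6.859 Tm.
(b) rₐ = a(1 + e) = 8.188e+12 · (1 + 0.1623) = 8.188e+12 · 1.1623 ≈ 9.517e+12 m = 9.517 Tm.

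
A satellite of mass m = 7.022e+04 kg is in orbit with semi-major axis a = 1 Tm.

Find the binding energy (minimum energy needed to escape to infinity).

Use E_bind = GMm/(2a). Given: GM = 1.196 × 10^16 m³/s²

Convert to SI: a = 1 Tm = 1e+12 m.
Total orbital energy is E = −GMm/(2a); binding energy is E_bind = −E = GMm/(2a).
E_bind = 1.196e+16 · 7.022e+04 / (2 · 1e+12) J ≈ 4.199e+08 J = 419.9 MJ.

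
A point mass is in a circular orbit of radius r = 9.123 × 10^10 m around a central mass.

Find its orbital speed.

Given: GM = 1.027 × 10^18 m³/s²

For a circular orbit, gravity supplies the centripetal force, so v = √(GM / r).
v = √(1.027e+18 / 9.123e+10) m/s ≈ 3355 m/s = 3.355 km/s.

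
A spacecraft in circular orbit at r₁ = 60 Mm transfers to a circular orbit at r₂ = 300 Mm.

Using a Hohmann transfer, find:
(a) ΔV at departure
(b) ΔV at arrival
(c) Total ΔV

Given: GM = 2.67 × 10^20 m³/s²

Convert to SI: r₁ = 60 Mm = 6e+07 m; r₂ = 300 Mm = 3e+08 m.
Transfer semi-major axis: a_t = (r₁ + r₂)/2 = (6e+07 + 3e+08)/2 = 1.8e+08 m.
Circular speeds: v₁ = √(GM/r₁) = 2.1095e+06 m/s, v₂ = √(GM/r₂) = 943398 m/s.
Transfer speeds (vis-viva v² = GM(2/r − 1/a_t)): v₁ᵗ = 2.72336e+06 m/s, v₂ᵗ = 544671 m/s.
(a) ΔV₁ = |v₁ᵗ − v₁| ≈ 6.139e+05 m/s = 613.9 km/s.
(b) ΔV₂ = |v₂ − v₂ᵗ| ≈ 3.987e+05 m/s = 398.7 km/s.
(c) ΔV_total = ΔV₁ + ΔV₂ ≈ 1.013e+06 m/s = 1013 km/s.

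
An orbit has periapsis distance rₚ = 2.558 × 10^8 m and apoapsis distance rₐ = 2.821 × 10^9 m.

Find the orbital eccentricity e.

e = (rₐ − rₚ) / (rₐ + rₚ).
e = (2.821e+09 − 2.558e+08) / (2.821e+09 + 2.558e+08) = 2.5652e+09 / 3.0768e+09 ≈ 0.8337.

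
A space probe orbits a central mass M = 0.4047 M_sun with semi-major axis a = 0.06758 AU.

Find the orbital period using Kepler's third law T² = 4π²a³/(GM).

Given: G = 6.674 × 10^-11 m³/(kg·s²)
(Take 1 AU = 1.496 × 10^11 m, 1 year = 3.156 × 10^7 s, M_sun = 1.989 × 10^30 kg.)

Convert to SI: a = 0.06758 AU = 1.011e+10 m; M = 0.4047 M_sun = 8.04948e+29 kg.
GM = G · M = 6.674e-11 · 8.04948e+29 = 5.37222e+19 m³/s².
Kepler's third law: T = 2π √(a³ / GM).
Substituting a = 1.011e+10 m and GM = 5.37222e+19 m³/s²:
T = 2π √((1.011e+10)³ / 5.37222e+19) s
T ≈ 8.714e+05 s = 0.02761 years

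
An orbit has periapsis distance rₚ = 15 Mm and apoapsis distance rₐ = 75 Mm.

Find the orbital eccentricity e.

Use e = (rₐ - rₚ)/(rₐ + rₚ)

Convert to SI: rₚ = 15 Mm = 1.5e+07 m; rₐ = 75 Mm = 7.5e+07 m.
e = (rₐ − rₚ) / (rₐ + rₚ).
e = (7.5e+07 − 1.5e+07) / (7.5e+07 + 1.5e+07) = 6e+07 / 9e+07 ≈ 0.6667.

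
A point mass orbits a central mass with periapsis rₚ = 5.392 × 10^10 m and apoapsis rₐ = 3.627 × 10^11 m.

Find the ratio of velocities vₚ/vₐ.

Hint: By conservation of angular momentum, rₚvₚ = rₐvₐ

Conservation of angular momentum gives rₚvₚ = rₐvₐ, so vₚ/vₐ = rₐ/rₚ.
vₚ/vₐ = 3.627e+11 / 5.392e+10 ≈ 6.727.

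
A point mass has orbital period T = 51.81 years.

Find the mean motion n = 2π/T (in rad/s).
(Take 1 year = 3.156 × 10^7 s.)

Convert to SI: T = 51.81 years = 1.63512e+09 s.
n = 2π / T.
n = 2π / 1.63512e+09 s ≈ 3.843e-09 rad/s.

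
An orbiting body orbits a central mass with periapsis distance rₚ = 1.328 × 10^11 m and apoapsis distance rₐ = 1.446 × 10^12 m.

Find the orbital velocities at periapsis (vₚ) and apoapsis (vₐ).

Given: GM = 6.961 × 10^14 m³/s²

Use the vis-viva equation v² = GM(2/r − 1/a) with a = (rₚ + rₐ)/2 = (1.328e+11 + 1.446e+12)/2 = 7.894e+11 m.
vₚ = √(GM · (2/rₚ − 1/a)) = √(6.961e+14 · (2/1.328e+11 − 1/7.894e+11)) m/s ≈ 97.99 m/s = 97.99 m/s.
vₐ = √(GM · (2/rₐ − 1/a)) = √(6.961e+14 · (2/1.446e+12 − 1/7.894e+11)) m/s ≈ 8.999 m/s = 8.999 m/s.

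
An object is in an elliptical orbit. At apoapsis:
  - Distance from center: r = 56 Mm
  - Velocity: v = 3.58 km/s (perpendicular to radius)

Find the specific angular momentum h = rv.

Convert to SI: r = 56 Mm = 5.6e+07 m; v = 3.58 km/s = 3580 m/s.
With v perpendicular to r, h = r · v.
h = 5.6e+07 · 3580 m²/s ≈ 2.005e+11 m²/s.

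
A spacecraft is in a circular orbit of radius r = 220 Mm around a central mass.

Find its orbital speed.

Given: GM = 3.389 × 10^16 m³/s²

Convert to SI: r = 220 Mm = 2.2e+08 m.
For a circular orbit, gravity supplies the centripetal force, so v = √(GM / r).
v = √(3.389e+16 / 2.2e+08) m/s ≈ 1.241e+04 m/s = 12.41 km/s.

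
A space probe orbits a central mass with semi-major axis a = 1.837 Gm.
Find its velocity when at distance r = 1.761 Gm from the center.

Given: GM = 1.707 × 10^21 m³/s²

Convert to SI: a = 1.837 Gm = 1.837e+09 m; r = 1.761 Gm = 1.761e+09 m.
Vis-viva: v = √(GM · (2/r − 1/a)).
2/r − 1/a = 2/1.761e+09 − 1/1.837e+09 = 5.91353e-10 m⁻¹.
v = √(1.707e+21 · 5.91353e-10) m/s ≈ 1.005e+06 m/s = 1005 km/s.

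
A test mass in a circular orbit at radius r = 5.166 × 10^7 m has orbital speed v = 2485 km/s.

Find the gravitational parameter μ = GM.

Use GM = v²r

Convert to SI: v = 2485 km/s = 2.485e+06 m/s.
For a circular orbit v² = GM/r, so GM = v² · r.
GM = (2.485e+06)² · 5.166e+07 m³/s² ≈ 3.19e+20 m³/s² = 3.19 × 10^20 m³/s².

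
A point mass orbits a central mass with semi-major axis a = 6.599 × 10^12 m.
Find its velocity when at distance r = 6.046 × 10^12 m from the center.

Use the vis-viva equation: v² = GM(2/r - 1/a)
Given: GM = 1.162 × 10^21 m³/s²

Vis-viva: v = √(GM · (2/r − 1/a)).
2/r − 1/a = 2/6.046e+12 − 1/6.599e+12 = 1.79259e-13 m⁻¹.
v = √(1.162e+21 · 1.79259e-13) m/s ≈ 1.443e+04 m/s = 14.43 km/s.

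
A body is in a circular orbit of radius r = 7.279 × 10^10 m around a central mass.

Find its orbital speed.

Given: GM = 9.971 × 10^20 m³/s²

For a circular orbit, gravity supplies the centripetal force, so v = √(GM / r).
v = √(9.971e+20 / 7.279e+10) m/s ≈ 1.17e+05 m/s = 117 km/s.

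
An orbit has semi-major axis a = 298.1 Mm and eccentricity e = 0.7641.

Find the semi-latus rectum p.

Convert to SI: a = 298.1 Mm = 2.981e+08 m.
p = a (1 − e²).
p = 2.981e+08 · (1 − (0.7641)²) = 2.981e+08 · 0.416151 ≈ 1.241e+08 m = 124.1 Mm.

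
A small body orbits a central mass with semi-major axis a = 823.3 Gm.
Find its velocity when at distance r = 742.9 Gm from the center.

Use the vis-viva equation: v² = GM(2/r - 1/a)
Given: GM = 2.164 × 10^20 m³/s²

Convert to SI: a = 823.3 Gm = 8.233e+11 m; r = 742.9 Gm = 7.429e+11 m.
Vis-viva: v = √(GM · (2/r − 1/a)).
2/r − 1/a = 2/7.429e+11 − 1/8.233e+11 = 1.47753e-12 m⁻¹.
v = √(2.164e+20 · 1.47753e-12) m/s ≈ 1.788e+04 m/s = 17.88 km/s.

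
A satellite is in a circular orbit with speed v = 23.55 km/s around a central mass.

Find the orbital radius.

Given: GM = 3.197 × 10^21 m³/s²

Convert to SI: v = 23.55 km/s = 23550 m/s.
For a circular orbit, v² = GM / r, so r = GM / v².
r = 3.197e+21 / (23550)² m ≈ 5.764e+12 m = 5.764 Tm.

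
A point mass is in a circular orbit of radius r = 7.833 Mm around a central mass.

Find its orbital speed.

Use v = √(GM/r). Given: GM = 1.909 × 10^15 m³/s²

Convert to SI: r = 7.833 Mm = 7.833e+06 m.
For a circular orbit, gravity supplies the centripetal force, so v = √(GM / r).
v = √(1.909e+15 / 7.833e+06) m/s ≈ 1.561e+04 m/s = 15.61 km/s.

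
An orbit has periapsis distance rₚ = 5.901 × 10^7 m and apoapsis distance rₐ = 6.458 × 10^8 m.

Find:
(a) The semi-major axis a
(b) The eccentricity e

(a) a = (rₚ + rₐ) / 2 = (5.901e+07 + 6.458e+08) / 2 ≈ 3.524e+08 m = 3.524 × 10^8 m.
(b) e = (rₐ − rₚ) / (rₐ + rₚ) = (6.458e+08 − 5.901e+07) / (6.458e+08 + 5.901e+07) ≈ 0.8326.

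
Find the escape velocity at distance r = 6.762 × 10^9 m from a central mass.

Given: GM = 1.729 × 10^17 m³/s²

Escape velocity comes from setting total energy to zero: ½v² − GM/r = 0 ⇒ v_esc = √(2GM / r).
v_esc = √(2 · 1.729e+17 / 6.762e+09) m/s ≈ 7151 m/s = 7.151 km/s.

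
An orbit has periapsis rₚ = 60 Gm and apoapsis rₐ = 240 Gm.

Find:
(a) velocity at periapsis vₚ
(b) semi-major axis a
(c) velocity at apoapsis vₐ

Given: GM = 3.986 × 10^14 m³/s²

Convert to SI: rₚ = 60 Gm = 6e+10 m; rₐ = 240 Gm = 2.4e+11 m.
(a) With a = (rₚ + rₐ)/2 = 1.5e+11 m, vₚ = √(GM (2/rₚ − 1/a)) = √(3.986e+14 · (2/6e+10 − 1/1.5e+11)) m/s ≈ 103.1 m/s
(b) a = (rₚ + rₐ)/2 = (6e+10 + 2.4e+11)/2 ≈ 1.5e+11 m
(c) With a = (rₚ + rₐ)/2 = 1.5e+11 m, vₐ = √(GM (2/rₐ − 1/a)) = √(3.986e+14 · (2/2.4e+11 − 1/1.5e+11)) m/s ≈ 25.77 m/s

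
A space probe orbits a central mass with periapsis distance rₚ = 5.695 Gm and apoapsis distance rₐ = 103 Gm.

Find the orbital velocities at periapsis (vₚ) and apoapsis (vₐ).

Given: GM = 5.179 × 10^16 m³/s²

Convert to SI: rₚ = 5.695 Gm = 5.695e+09 m; rₐ = 103 Gm = 1.03e+11 m.
Use the vis-viva equation v² = GM(2/r − 1/a) with a = (rₚ + rₐ)/2 = (5.695e+09 + 1.03e+11)/2 = 5.43475e+10 m.
vₚ = √(GM · (2/rₚ − 1/a)) = √(5.179e+16 · (2/5.695e+09 − 1/5.43475e+10)) m/s ≈ 4151 m/s = 4.151 km/s.
vₐ = √(GM · (2/rₐ − 1/a)) = √(5.179e+16 · (2/1.03e+11 − 1/5.43475e+10)) m/s ≈ 229.5 m/s = 229.5 m/s.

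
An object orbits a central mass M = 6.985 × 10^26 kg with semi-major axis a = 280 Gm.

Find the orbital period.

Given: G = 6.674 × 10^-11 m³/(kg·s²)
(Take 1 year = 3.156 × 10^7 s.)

Convert to SI: a = 280 Gm = 2.8e+11 m.
GM = G · M = 6.674e-11 · 6.985e+26 = 4.66179e+16 m³/s².
Kepler's third law: T = 2π √(a³ / GM).
Substituting a = 2.8e+11 m and GM = 4.66179e+16 m³/s²:
T = 2π √((2.8e+11)³ / 4.66179e+16) s
T ≈ 4.312e+09 s = 136.6 years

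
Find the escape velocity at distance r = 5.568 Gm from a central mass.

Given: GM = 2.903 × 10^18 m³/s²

Convert to SI: r = 5.568 Gm = 5.568e+09 m.
Escape velocity comes from setting total energy to zero: ½v² − GM/r = 0 ⇒ v_esc = √(2GM / r).
v_esc = √(2 · 2.903e+18 / 5.568e+09) m/s ≈ 3.229e+04 m/s = 32.29 km/s.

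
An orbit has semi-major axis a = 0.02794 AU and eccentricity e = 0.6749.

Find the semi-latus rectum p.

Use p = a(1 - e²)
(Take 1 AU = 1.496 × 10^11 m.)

Convert to SI: a = 0.02794 AU = 4.17982e+09 m.
p = a (1 − e²).
p = 4.17982e+09 · (1 − (0.6749)²) = 4.17982e+09 · 0.54451 ≈ 2.276e+09 m = 0.01521 AU.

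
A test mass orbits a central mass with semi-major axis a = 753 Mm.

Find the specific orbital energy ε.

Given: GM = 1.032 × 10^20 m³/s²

Convert to SI: a = 753 Mm = 7.53e+08 m.
ε = −GM / (2a).
ε = −1.032e+20 / (2 · 7.53e+08) J/kg ≈ -6.853e+10 J/kg = -68.53 GJ/kg.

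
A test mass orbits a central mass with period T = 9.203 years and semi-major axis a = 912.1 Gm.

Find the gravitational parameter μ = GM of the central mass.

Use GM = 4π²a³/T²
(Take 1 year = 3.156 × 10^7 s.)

Convert to SI: T = 9.203 years = 2.90447e+08 s; a = 912.1 Gm = 9.121e+11 m.
GM = 4π² · a³ / T².
GM = 4π² · (9.121e+11)³ / (2.90447e+08)² m³/s² ≈ 3.551e+20 m³/s² = 3.551 × 10^20 m³/s².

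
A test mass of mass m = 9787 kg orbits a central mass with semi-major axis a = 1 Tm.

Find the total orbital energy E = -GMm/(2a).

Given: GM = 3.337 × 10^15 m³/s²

Convert to SI: a = 1 Tm = 1e+12 m.
E = −GMm / (2a).
E = −3.337e+15 · 9787 / (2 · 1e+12) J ≈ -1.633e+07 J = -16.33 MJ.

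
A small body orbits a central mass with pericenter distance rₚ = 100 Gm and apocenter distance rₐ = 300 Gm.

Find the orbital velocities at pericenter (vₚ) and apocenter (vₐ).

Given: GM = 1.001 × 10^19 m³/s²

Convert to SI: rₚ = 100 Gm = 1e+11 m; rₐ = 300 Gm = 3e+11 m.
Use the vis-viva equation v² = GM(2/r − 1/a) with a = (rₚ + rₐ)/2 = (1e+11 + 3e+11)/2 = 2e+11 m.
vₚ = √(GM · (2/rₚ − 1/a)) = √(1.001e+19 · (2/1e+11 − 1/2e+11)) m/s ≈ 1.225e+04 m/s = 12.25 km/s.
vₐ = √(GM · (2/rₐ − 1/a)) = √(1.001e+19 · (2/3e+11 − 1/2e+11)) m/s ≈ 4085 m/s = 4.085 km/s.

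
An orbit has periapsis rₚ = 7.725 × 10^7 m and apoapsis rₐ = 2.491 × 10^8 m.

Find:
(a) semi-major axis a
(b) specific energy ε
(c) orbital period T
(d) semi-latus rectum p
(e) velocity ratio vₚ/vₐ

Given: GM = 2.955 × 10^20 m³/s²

(a) a = (rₚ + rₐ)/2 = (7.725e+07 + 2.491e+08)/2 ≈ 1.632e+08 m
(b) With a = (rₚ + rₐ)/2 = 1.63175e+08 m, ε = −GM/(2a) = −2.955e+20/(2 · 1.63175e+08) J/kg ≈ -9.055e+11 J/kg
(c) With a = (rₚ + rₐ)/2 = 1.63175e+08 m, T = 2π √(a³/GM) = 2π √((1.63175e+08)³/2.955e+20) s ≈ 761.9 s
(d) From a = (rₚ + rₐ)/2 = 1.63175e+08 m and e = (rₐ − rₚ)/(rₐ + rₚ) = 0.526582, p = a(1 − e²) = 1.63175e+08 · (1 − (0.526582)²) ≈ 1.179e+08 m
(e) Conservation of angular momentum (rₚvₚ = rₐvₐ) gives vₚ/vₐ = rₐ/rₚ = 2.491e+08/7.725e+07 ≈ 3.225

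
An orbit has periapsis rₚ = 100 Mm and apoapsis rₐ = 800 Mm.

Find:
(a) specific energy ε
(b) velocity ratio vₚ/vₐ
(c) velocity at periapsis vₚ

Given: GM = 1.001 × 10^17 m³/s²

Convert to SI: rₚ = 100 Mm = 1e+08 m; rₐ = 800 Mm = 8e+08 m.
(a) With a = (rₚ + rₐ)/2 = 4.5e+08 m, ε = −GM/(2a) = −1.001e+17/(2 · 4.5e+08) J/kg ≈ -1.112e+08 J/kg
(b) Conservation of angular momentum (rₚvₚ = rₐvₐ) gives vₚ/vₐ = rₐ/rₚ = 8e+08/1e+08 ≈ 8
(c) With a = (rₚ + rₐ)/2 = 4.5e+08 m, vₚ = √(GM (2/rₚ − 1/a)) = √(1.001e+17 · (2/1e+08 − 1/4.5e+08)) m/s ≈ 4.218e+04 m/s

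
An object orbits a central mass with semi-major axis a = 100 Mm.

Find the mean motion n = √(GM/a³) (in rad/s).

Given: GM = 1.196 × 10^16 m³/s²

Convert to SI: a = 100 Mm = 1e+08 m.
n = √(GM / a³).
n = √(1.196e+16 / (1e+08)³) rad/s ≈ 0.0001094 rad/s.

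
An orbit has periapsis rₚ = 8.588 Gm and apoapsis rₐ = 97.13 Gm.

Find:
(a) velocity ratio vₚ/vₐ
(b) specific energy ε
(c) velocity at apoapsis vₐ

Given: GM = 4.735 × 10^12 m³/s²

Convert to SI: rₚ = 8.588 Gm = 8.588e+09 m; rₐ = 97.13 Gm = 9.713e+10 m.
(a) Conservation of angular momentum (rₚvₚ = rₐvₐ) gives vₚ/vₐ = rₐ/rₚ = 9.713e+10/8.588e+09 ≈ 11.31
(b) With a = (rₚ + rₐ)/2 = 5.2859e+10 m, ε = −GM/(2a) = −4.735e+12/(2 · 5.2859e+10) J/kg ≈ -44.79 J/kg
(c) With a = (rₚ + rₐ)/2 = 5.2859e+10 m, vₐ = √(GM (2/rₐ − 1/a)) = √(4.735e+12 · (2/9.713e+10 − 1/5.2859e+10)) m/s ≈ 2.814 m/s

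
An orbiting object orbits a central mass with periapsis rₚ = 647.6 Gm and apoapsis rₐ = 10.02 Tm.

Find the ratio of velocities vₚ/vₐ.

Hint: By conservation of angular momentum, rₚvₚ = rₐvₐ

Convert to SI: rₚ = 647.6 Gm = 6.476e+11 m; rₐ = 10.02 Tm = 1.002e+13 m.
Conservation of angular momentum gives rₚvₚ = rₐvₐ, so vₚ/vₐ = rₐ/rₚ.
vₚ/vₐ = 1.002e+13 / 6.476e+11 ≈ 15.47.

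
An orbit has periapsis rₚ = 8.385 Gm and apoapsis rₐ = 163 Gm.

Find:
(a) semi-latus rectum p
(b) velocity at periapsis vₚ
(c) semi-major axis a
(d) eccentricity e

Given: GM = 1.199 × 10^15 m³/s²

Convert to SI: rₚ = 8.385 Gm = 8.385e+09 m; rₐ = 163 Gm = 1.63e+11 m.
(a) From a = (rₚ + rₐ)/2 = 8.56925e+10 m and e = (rₐ − rₚ)/(rₐ + rₚ) = 0.90215, p = a(1 − e²) = 8.56925e+10 · (1 − (0.90215)²) ≈ 1.595e+10 m
(b) With a = (rₚ + rₐ)/2 = 8.56925e+10 m, vₚ = √(GM (2/rₚ − 1/a)) = √(1.199e+15 · (2/8.385e+09 − 1/8.56925e+10)) m/s ≈ 521.5 m/s
(c) a = (rₚ + rₐ)/2 = (8.385e+09 + 1.63e+11)/2 ≈ 8.569e+10 m
(d) e = (rₐ − rₚ)/(rₐ + rₚ) = (1.63e+11 − 8.385e+09)/(1.63e+11 + 8.385e+09) ≈ 0.9022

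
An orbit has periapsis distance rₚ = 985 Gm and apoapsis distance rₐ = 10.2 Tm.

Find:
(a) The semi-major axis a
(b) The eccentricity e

Convert to SI: rₚ = 985 Gm = 9.85e+11 m; rₐ = 10.2 Tm = 1.02e+13 m.
(a) a = (rₚ + rₐ) / 2 = (9.85e+11 + 1.02e+13) / 2 ≈ 5.592e+12 m = 5.593 Tm.
(b) e = (rₐ − rₚ) / (rₐ + rₚ) = (1.02e+13 − 9.85e+11) / (1.02e+13 + 9.85e+11) ≈ 0.8239.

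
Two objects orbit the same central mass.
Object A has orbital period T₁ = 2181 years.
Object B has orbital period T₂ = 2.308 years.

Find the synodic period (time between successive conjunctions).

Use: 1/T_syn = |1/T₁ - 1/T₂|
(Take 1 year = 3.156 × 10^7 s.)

Convert to SI: T₁ = 2181 years = 6.88324e+10 s; T₂ = 2.308 years = 7.28405e+07 s.
T_syn = |T₁ · T₂ / (T₁ − T₂)|.
T_syn = |6.88324e+10 · 7.28405e+07 / (6.88324e+10 − 7.28405e+07)| s ≈ 7.292e+07 s = 2.31 years.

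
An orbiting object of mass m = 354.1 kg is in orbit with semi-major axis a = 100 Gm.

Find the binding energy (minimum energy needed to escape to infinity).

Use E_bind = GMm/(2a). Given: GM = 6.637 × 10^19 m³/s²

Convert to SI: a = 100 Gm = 1e+11 m.
Total orbital energy is E = −GMm/(2a); binding energy is E_bind = −E = GMm/(2a).
E_bind = 6.637e+19 · 354.1 / (2 · 1e+11) J ≈ 1.175e+11 J = 117.5 GJ.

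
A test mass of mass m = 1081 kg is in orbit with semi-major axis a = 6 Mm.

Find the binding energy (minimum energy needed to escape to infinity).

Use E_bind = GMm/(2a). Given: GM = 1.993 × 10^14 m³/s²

Convert to SI: a = 6 Mm = 6e+06 m.
Total orbital energy is E = −GMm/(2a); binding energy is E_bind = −E = GMm/(2a).
E_bind = 1.993e+14 · 1081 / (2 · 6e+06) J ≈ 1.795e+10 J = 17.95 GJ.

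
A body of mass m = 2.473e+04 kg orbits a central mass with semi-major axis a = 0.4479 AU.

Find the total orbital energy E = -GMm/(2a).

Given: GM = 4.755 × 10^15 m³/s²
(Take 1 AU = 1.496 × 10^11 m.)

Convert to SI: a = 0.4479 AU = 6.70058e+10 m.
E = −GMm / (2a).
E = −4.755e+15 · 2.473e+04 / (2 · 6.70058e+10) J ≈ -8.775e+08 J = -877.5 MJ.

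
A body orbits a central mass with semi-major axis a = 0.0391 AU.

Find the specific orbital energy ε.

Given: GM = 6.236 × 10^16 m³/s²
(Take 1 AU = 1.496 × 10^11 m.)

Convert to SI: a = 0.0391 AU = 5.84936e+09 m.
ε = −GM / (2a).
ε = −6.236e+16 / (2 · 5.84936e+09) J/kg ≈ -5.33e+06 J/kg = -5.33 MJ/kg.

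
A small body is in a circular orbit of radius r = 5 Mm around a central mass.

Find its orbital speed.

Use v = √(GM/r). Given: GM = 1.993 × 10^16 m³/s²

Convert to SI: r = 5 Mm = 5e+06 m.
For a circular orbit, gravity supplies the centripetal force, so v = √(GM / r).
v = √(1.993e+16 / 5e+06) m/s ≈ 6.313e+04 m/s = 63.13 km/s.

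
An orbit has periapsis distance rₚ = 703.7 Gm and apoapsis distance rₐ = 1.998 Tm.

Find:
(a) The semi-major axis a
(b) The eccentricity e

Convert to SI: rₚ = 703.7 Gm = 7.037e+11 m; rₐ = 1.998 Tm = 1.998e+12 m.
(a) a = (rₚ + rₐ) / 2 = (7.037e+11 + 1.998e+12) / 2 ≈ 1.351e+12 m = 1.351 Tm.
(b) e = (rₐ − rₚ) / (rₐ + rₚ) = (1.998e+12 − 7.037e+11) / (1.998e+12 + 7.037e+11) ≈ 0.4791.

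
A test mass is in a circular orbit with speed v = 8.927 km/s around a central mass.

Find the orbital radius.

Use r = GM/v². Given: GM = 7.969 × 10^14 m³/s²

Convert to SI: v = 8.927 km/s = 8927 m/s.
For a circular orbit, v² = GM / r, so r = GM / v².
r = 7.969e+14 / (8927)² m ≈ 1e+07 m = 10 Mm.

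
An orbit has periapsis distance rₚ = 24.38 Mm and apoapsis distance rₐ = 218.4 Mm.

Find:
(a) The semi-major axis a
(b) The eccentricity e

Convert to SI: rₚ = 24.38 Mm = 2.438e+07 m; rₐ = 218.4 Mm = 2.184e+08 m.
(a) a = (rₚ + rₐ) / 2 = (2.438e+07 + 2.184e+08) / 2 ≈ 1.214e+08 m = 121.4 Mm.
(b) e = (rₐ − rₚ) / (rₐ + rₚ) = (2.184e+08 − 2.438e+07) / (2.184e+08 + 2.438e+07) ≈ 0.7992.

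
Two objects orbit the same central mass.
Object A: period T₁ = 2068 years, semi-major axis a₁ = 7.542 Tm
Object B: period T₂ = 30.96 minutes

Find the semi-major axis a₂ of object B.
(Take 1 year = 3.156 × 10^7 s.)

Convert to SI: T₁ = 2068 years = 6.52661e+10 s; a₁ = 7.542 Tm = 7.542e+12 m; T₂ = 30.96 minutes = 1857.6 s.
Kepler's third law: (T₁/T₂)² = (a₁/a₂)³ ⇒ a₂ = a₁ · (T₂/T₁)^(2/3).
T₂/T₁ = 1857.6 / 6.52661e+10 = 2.8462e-08.
a₂ = 7.542e+12 · (2.8462e-08)^(2/3) m ≈ 7.031e+07 m = 70.31 Mm.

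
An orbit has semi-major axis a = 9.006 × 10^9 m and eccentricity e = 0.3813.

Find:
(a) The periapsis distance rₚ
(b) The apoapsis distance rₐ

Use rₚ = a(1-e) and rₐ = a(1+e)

(a) rₚ = a(1 − e) = 9.006e+09 · (1 − 0.3813) = 9.006e+09 · 0.6187 ≈ 5.572e+09 m = 5.572 × 10^9 m.
(b) rₐ = a(1 + e) = 9.006e+09 · (1 + 0.3813) = 9.006e+09 · 1.3813 ≈ 1.244e+10 m = 1.244 × 10^10 m.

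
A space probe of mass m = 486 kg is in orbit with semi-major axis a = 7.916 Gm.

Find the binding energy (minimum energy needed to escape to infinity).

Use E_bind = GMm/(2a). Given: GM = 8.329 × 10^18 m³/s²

Convert to SI: a = 7.916 Gm = 7.916e+09 m.
Total orbital energy is E = −GMm/(2a); binding energy is E_bind = −E = GMm/(2a).
E_bind = 8.329e+18 · 486 / (2 · 7.916e+09) J ≈ 2.557e+11 J = 255.7 GJ.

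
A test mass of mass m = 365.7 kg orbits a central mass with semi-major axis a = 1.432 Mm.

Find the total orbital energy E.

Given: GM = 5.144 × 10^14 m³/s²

Convert to SI: a = 1.432 Mm = 1.432e+06 m.
E = −GMm / (2a).
E = −5.144e+14 · 365.7 / (2 · 1.432e+06) J ≈ -6.568e+10 J = -65.68 GJ.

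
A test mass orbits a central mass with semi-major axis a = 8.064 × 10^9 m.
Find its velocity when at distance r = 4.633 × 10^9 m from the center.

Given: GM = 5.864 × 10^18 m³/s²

Vis-viva: v = √(GM · (2/r − 1/a)).
2/r − 1/a = 2/4.633e+09 − 1/8.064e+09 = 3.07678e-10 m⁻¹.
v = √(5.864e+18 · 3.07678e-10) m/s ≈ 4.248e+04 m/s = 42.48 km/s.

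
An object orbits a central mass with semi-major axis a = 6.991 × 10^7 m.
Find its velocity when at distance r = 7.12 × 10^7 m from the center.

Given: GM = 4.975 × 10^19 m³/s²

Vis-viva: v = √(GM · (2/r − 1/a)).
2/r − 1/a = 2/7.12e+07 − 1/6.991e+07 = 1.37858e-08 m⁻¹.
v = √(4.975e+19 · 1.37858e-08) m/s ≈ 8.282e+05 m/s = 828.2 km/s.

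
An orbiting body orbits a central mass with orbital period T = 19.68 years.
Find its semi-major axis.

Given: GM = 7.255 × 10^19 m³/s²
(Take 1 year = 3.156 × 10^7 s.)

Convert to SI: T = 19.68 years = 6.21101e+08 s.
Invert Kepler's third law: a = (GM · T² / (4π²))^(1/3).
Substituting T = 6.21101e+08 s and GM = 7.255e+19 m³/s²:
a = (7.255e+19 · (6.21101e+08)² / (4π²))^(1/3) m
a ≈ 8.917e+11 m = 891.7 Gm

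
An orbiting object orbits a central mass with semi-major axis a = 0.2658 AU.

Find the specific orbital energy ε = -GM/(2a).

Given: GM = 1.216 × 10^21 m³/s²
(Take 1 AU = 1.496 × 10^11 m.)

Convert to SI: a = 0.2658 AU = 3.97637e+10 m.
ε = −GM / (2a).
ε = −1.216e+21 / (2 · 3.97637e+10) J/kg ≈ -1.529e+10 J/kg = -15.29 GJ/kg.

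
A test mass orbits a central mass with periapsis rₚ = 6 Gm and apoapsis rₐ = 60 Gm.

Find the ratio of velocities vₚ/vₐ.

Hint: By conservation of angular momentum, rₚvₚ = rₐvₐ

Convert to SI: rₚ = 6 Gm = 6e+09 m; rₐ = 60 Gm = 6e+10 m.
Conservation of angular momentum gives rₚvₚ = rₐvₐ, so vₚ/vₐ = rₐ/rₚ.
vₚ/vₐ = 6e+10 / 6e+09 ≈ 10.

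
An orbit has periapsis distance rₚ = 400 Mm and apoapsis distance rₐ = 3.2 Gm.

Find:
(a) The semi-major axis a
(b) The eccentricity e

Convert to SI: rₚ = 400 Mm = 4e+08 m; rₐ = 3.2 Gm = 3.2e+09 m.
(a) a = (rₚ + rₐ) / 2 = (4e+08 + 3.2e+09) / 2 ≈ 1.8e+09 m = 1.8 Gm.
(b) e = (rₐ − rₚ) / (rₐ + rₚ) = (3.2e+09 − 4e+08) / (3.2e+09 + 4e+08) ≈ 0.7778.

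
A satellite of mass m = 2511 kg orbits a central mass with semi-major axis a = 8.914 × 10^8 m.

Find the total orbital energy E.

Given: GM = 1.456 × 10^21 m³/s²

E = −GMm / (2a).
E = −1.456e+21 · 2511 / (2 · 8.914e+08) J ≈ -2.051e+15 J = -2.051 PJ.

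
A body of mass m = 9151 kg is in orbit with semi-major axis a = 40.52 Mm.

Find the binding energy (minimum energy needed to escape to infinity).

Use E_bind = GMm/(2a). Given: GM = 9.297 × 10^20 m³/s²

Convert to SI: a = 40.52 Mm = 4.052e+07 m.
Total orbital energy is E = −GMm/(2a); binding energy is E_bind = −E = GMm/(2a).
E_bind = 9.297e+20 · 9151 / (2 · 4.052e+07) J ≈ 1.05e+17 J = 105 PJ.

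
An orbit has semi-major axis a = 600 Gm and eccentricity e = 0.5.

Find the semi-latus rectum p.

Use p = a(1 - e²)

Convert to SI: a = 600 Gm = 6e+11 m.
p = a (1 − e²).
p = 6e+11 · (1 − (0.5)²) = 6e+11 · 0.75 ≈ 4.5e+11 m = 450 Gm.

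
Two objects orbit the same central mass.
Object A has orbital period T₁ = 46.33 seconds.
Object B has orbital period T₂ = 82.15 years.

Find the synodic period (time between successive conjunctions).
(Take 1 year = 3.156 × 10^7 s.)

Convert to SI: T₂ = 82.15 years = 2.59265e+09 s.
T_syn = |T₁ · T₂ / (T₁ − T₂)|.
T_syn = |46.33 · 2.59265e+09 / (46.33 − 2.59265e+09)| s ≈ 46.33 s = 46.33 seconds.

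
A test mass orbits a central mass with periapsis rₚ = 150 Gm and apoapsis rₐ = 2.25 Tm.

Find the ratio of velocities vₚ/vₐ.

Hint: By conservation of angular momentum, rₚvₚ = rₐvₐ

Convert to SI: rₚ = 150 Gm = 1.5e+11 m; rₐ = 2.25 Tm = 2.25e+12 m.
Conservation of angular momentum gives rₚvₚ = rₐvₐ, so vₚ/vₐ = rₐ/rₚ.
vₚ/vₐ = 2.25e+12 / 1.5e+11 ≈ 15.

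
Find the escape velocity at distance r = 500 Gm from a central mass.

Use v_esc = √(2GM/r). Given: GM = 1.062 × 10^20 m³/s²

Convert to SI: r = 500 Gm = 5e+11 m.
Escape velocity comes from setting total energy to zero: ½v² − GM/r = 0 ⇒ v_esc = √(2GM / r).
v_esc = √(2 · 1.062e+20 / 5e+11) m/s ≈ 2.061e+04 m/s = 20.61 km/s.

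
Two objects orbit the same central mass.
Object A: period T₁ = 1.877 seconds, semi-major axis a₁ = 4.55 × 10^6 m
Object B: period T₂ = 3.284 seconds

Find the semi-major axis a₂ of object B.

Kepler's third law: (T₁/T₂)² = (a₁/a₂)³ ⇒ a₂ = a₁ · (T₂/T₁)^(2/3).
T₂/T₁ = 3.284 / 1.877 = 1.7496.
a₂ = 4.55e+06 · (1.7496)^(2/3) m ≈ 6.606e+06 m = 6.606 × 10^6 m.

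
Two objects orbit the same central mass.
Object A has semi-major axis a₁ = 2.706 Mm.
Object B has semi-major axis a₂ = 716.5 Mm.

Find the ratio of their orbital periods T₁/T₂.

Convert to SI: a₁ = 2.706 Mm = 2.706e+06 m; a₂ = 716.5 Mm = 7.165e+08 m.
From Kepler's third law, (T₁/T₂)² = (a₁/a₂)³, so T₁/T₂ = (a₁/a₂)^(3/2).
a₁/a₂ = 2.706e+06 / 7.165e+08 = 0.00377669.
T₁/T₂ = (0.00377669)^(3/2) ≈ 0.0002321.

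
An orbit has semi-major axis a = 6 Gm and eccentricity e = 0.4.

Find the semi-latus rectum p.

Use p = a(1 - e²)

Convert to SI: a = 6 Gm = 6e+09 m.
p = a (1 − e²).
p = 6e+09 · (1 − (0.4)²) = 6e+09 · 0.84 ≈ 5.04e+09 m = 5.04 Gm.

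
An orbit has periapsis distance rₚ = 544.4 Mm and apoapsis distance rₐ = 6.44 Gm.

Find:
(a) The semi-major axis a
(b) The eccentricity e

Convert to SI: rₚ = 544.4 Mm = 5.444e+08 m; rₐ = 6.44 Gm = 6.44e+09 m.
(a) a = (rₚ + rₐ) / 2 = (5.444e+08 + 6.44e+09) / 2 ≈ 3.492e+09 m = 3.492 Gm.
(b) e = (rₐ − rₚ) / (rₐ + rₚ) = (6.44e+09 − 5.444e+08) / (6.44e+09 + 5.444e+08) ≈ 0.8441.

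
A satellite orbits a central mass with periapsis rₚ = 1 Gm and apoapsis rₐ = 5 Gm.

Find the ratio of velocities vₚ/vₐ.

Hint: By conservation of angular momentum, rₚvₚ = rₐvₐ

Convert to SI: rₚ = 1 Gm = 1e+09 m; rₐ = 5 Gm = 5e+09 m.
Conservation of angular momentum gives rₚvₚ = rₐvₐ, so vₚ/vₐ = rₐ/rₚ.
vₚ/vₐ = 5e+09 / 1e+09 ≈ 5.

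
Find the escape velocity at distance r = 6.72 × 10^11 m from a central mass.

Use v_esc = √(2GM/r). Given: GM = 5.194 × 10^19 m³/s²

Escape velocity comes from setting total energy to zero: ½v² − GM/r = 0 ⇒ v_esc = √(2GM / r).
v_esc = √(2 · 5.194e+19 / 6.72e+11) m/s ≈ 1.243e+04 m/s = 12.43 km/s.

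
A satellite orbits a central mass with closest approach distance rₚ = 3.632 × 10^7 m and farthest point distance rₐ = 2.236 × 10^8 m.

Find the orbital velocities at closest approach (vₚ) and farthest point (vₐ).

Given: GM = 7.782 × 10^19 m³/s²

Use the vis-viva equation v² = GM(2/r − 1/a) with a = (rₚ + rₐ)/2 = (3.632e+07 + 2.236e+08)/2 = 1.2996e+08 m.
vₚ = √(GM · (2/rₚ − 1/a)) = √(7.782e+19 · (2/3.632e+07 − 1/1.2996e+08)) m/s ≈ 1.92e+06 m/s = 1920 km/s.
vₐ = √(GM · (2/rₐ − 1/a)) = √(7.782e+19 · (2/2.236e+08 − 1/1.2996e+08)) m/s ≈ 3.119e+05 m/s = 311.9 km/s.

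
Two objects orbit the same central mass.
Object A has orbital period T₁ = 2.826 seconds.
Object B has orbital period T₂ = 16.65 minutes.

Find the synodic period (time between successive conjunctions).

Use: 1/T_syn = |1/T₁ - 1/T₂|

Convert to SI: T₂ = 16.65 minutes = 999 s.
T_syn = |T₁ · T₂ / (T₁ − T₂)|.
T_syn = |2.826 · 999 / (2.826 − 999)| s ≈ 2.834 s = 2.834 seconds.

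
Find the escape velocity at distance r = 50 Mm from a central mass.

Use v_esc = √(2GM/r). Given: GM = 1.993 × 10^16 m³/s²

Convert to SI: r = 50 Mm = 5e+07 m.
Escape velocity comes from setting total energy to zero: ½v² − GM/r = 0 ⇒ v_esc = √(2GM / r).
v_esc = √(2 · 1.993e+16 / 5e+07) m/s ≈ 2.823e+04 m/s = 28.23 km/s.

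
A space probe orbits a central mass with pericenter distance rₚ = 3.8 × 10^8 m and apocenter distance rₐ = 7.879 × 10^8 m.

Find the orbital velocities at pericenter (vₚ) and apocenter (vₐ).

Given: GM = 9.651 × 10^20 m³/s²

Use the vis-viva equation v² = GM(2/r − 1/a) with a = (rₚ + rₐ)/2 = (3.8e+08 + 7.879e+08)/2 = 5.8395e+08 m.
vₚ = √(GM · (2/rₚ − 1/a)) = √(9.651e+20 · (2/3.8e+08 − 1/5.8395e+08)) m/s ≈ 1.851e+06 m/s = 1851 km/s.
vₐ = √(GM · (2/rₐ − 1/a)) = √(9.651e+20 · (2/7.879e+08 − 1/5.8395e+08)) m/s ≈ 8.928e+05 m/s = 892.8 km/s.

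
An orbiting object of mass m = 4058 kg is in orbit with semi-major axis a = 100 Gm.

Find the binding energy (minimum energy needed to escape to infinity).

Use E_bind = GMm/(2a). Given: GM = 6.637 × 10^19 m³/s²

Convert to SI: a = 100 Gm = 1e+11 m.
Total orbital energy is E = −GMm/(2a); binding energy is E_bind = −E = GMm/(2a).
E_bind = 6.637e+19 · 4058 / (2 · 1e+11) J ≈ 1.347e+12 J = 1.347 TJ.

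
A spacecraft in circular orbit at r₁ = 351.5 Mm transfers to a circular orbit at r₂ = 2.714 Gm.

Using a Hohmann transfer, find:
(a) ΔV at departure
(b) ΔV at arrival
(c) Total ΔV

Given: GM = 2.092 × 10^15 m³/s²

Convert to SI: r₁ = 351.5 Mm = 3.515e+08 m; r₂ = 2.714 Gm = 2.714e+09 m.
Transfer semi-major axis: a_t = (r₁ + r₂)/2 = (3.515e+08 + 2.714e+09)/2 = 1.53275e+09 m.
Circular speeds: v₁ = √(GM/r₁) = 2439.6 m/s, v₂ = √(GM/r₂) = 877.962 m/s.
Transfer speeds (vis-viva v² = GM(2/r − 1/a_t)): v₁ᵗ = 3246.29 m/s, v₂ᵗ = 420.439 m/s.
(a) ΔV₁ = |v₁ᵗ − v₁| ≈ 806.7 m/s = 806.7 m/s.
(b) ΔV₂ = |v₂ − v₂ᵗ| ≈ 457.5 m/s = 457.5 m/s.
(c) ΔV_total = ΔV₁ + ΔV₂ ≈ 1264 m/s = 1.264 km/s.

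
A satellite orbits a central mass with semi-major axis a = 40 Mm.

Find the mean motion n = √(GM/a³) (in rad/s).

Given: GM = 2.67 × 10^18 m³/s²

Convert to SI: a = 40 Mm = 4e+07 m.
n = √(GM / a³).
n = √(2.67e+18 / (4e+07)³) rad/s ≈ 0.006459 rad/s.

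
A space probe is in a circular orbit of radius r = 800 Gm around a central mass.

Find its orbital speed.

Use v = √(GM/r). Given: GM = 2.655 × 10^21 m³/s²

Convert to SI: r = 800 Gm = 8e+11 m.
For a circular orbit, gravity supplies the centripetal force, so v = √(GM / r).
v = √(2.655e+21 / 8e+11) m/s ≈ 5.761e+04 m/s = 57.61 km/s.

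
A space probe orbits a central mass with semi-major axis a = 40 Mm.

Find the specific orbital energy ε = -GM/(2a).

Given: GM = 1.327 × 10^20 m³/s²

Convert to SI: a = 40 Mm = 4e+07 m.
ε = −GM / (2a).
ε = −1.327e+20 / (2 · 4e+07) J/kg ≈ -1.659e+12 J/kg = -1659 GJ/kg.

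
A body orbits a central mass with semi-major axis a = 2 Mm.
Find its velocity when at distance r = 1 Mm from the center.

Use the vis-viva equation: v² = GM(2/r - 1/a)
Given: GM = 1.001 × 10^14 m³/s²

Convert to SI: a = 2 Mm = 2e+06 m; r = 1 Mm = 1e+06 m.
Vis-viva: v = √(GM · (2/r − 1/a)).
2/r − 1/a = 2/1e+06 − 1/2e+06 = 1.5e-06 m⁻¹.
v = √(1.001e+14 · 1.5e-06) m/s ≈ 1.225e+04 m/s = 12.25 km/s.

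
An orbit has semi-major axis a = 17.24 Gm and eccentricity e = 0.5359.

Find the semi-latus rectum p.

Convert to SI: a = 17.24 Gm = 1.724e+10 m.
p = a (1 − e²).
p = 1.724e+10 · (1 − (0.5359)²) = 1.724e+10 · 0.712811 ≈ 1.229e+10 m = 12.29 Gm.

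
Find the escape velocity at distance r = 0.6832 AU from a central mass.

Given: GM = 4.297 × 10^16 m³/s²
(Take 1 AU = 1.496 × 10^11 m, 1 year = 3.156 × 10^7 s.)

Convert to SI: r = 0.6832 AU = 1.02207e+11 m.
Escape velocity comes from setting total energy to zero: ½v² − GM/r = 0 ⇒ v_esc = √(2GM / r).
v_esc = √(2 · 4.297e+16 / 1.02207e+11) m/s ≈ 917 m/s = 0.1934 AU/year.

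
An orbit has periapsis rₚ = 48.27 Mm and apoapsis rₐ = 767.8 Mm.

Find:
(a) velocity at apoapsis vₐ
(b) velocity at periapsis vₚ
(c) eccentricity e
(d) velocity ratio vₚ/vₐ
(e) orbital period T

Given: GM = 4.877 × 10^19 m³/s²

Convert to SI: rₚ = 48.27 Mm = 4.827e+07 m; rₐ = 767.8 Mm = 7.678e+08 m.
(a) With a = (rₚ + rₐ)/2 = 4.08035e+08 m, vₐ = √(GM (2/rₐ − 1/a)) = √(4.877e+19 · (2/7.678e+08 − 1/4.08035e+08)) m/s ≈ 8.668e+04 m/s
(b) With a = (rₚ + rₐ)/2 = 4.08035e+08 m, vₚ = √(GM (2/rₚ − 1/a)) = √(4.877e+19 · (2/4.827e+07 − 1/4.08035e+08)) m/s ≈ 1.379e+06 m/s
(c) e = (rₐ − rₚ)/(rₐ + rₚ) = (7.678e+08 − 4.827e+07)/(7.678e+08 + 4.827e+07) ≈ 0.8817
(d) Conservation of angular momentum (rₚvₚ = rₐvₐ) gives vₚ/vₐ = rₐ/rₚ = 7.678e+08/4.827e+07 ≈ 15.91
(e) With a = (rₚ + rₐ)/2 = 4.08035e+08 m, T = 2π √(a³/GM) = 2π √((4.08035e+08)³/4.877e+19) s ≈ 7416 s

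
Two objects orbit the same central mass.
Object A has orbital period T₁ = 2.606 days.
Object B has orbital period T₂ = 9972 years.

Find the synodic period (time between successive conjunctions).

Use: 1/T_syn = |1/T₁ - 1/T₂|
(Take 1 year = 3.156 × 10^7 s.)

Convert to SI: T₁ = 2.606 days = 225158 s; T₂ = 9972 years = 3.14716e+11 s.
T_syn = |T₁ · T₂ / (T₁ − T₂)|.
T_syn = |225158 · 3.14716e+11 / (225158 − 3.14716e+11)| s ≈ 2.252e+05 s = 2.606 days.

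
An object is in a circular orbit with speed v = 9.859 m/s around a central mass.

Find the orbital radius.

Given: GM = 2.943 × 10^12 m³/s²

For a circular orbit, v² = GM / r, so r = GM / v².
r = 2.943e+12 / (9.859)² m ≈ 3.028e+10 m = 3.028 × 10^10 m.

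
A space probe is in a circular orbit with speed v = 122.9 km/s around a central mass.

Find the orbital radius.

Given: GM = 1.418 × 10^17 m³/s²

Convert to SI: v = 122.9 km/s = 122900 m/s.
For a circular orbit, v² = GM / r, so r = GM / v².
r = 1.418e+17 / (122900)² m ≈ 9.388e+06 m = 9.388 × 10^6 m.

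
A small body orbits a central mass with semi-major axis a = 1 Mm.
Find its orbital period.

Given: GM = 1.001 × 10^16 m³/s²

Convert to SI: a = 1 Mm = 1e+06 m.
Kepler's third law: T = 2π √(a³ / GM).
Substituting a = 1e+06 m and GM = 1.001e+16 m³/s²:
T = 2π √((1e+06)³ / 1.001e+16) s
T ≈ 62.8 s = 1.047 minutes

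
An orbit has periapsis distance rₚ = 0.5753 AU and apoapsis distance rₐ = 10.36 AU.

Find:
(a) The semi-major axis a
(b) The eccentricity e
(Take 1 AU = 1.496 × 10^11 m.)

Convert to SI: rₚ = 0.5753 AU = 8.60649e+10 m; rₐ = 10.36 AU = 1.54986e+12 m.
(a) a = (rₚ + rₐ) / 2 = (8.60649e+10 + 1.54986e+12) / 2 ≈ 8.18e+11 m = 5.468 AU.
(b) e = (rₐ − rₚ) / (rₐ + rₚ) = (1.54986e+12 − 8.60649e+10) / (1.54986e+12 + 8.60649e+10) ≈ 0.8948.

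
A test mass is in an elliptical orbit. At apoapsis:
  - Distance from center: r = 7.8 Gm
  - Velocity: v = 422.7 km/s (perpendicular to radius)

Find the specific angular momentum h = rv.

Convert to SI: r = 7.8 Gm = 7.8e+09 m; v = 422.7 km/s = 422700 m/s.
With v perpendicular to r, h = r · v.
h = 7.8e+09 · 422700 m²/s ≈ 3.297e+15 m²/s.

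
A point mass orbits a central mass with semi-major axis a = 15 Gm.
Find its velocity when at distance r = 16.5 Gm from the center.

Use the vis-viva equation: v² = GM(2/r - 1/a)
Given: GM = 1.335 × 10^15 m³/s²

Convert to SI: a = 15 Gm = 1.5e+10 m; r = 16.5 Gm = 1.65e+10 m.
Vis-viva: v = √(GM · (2/r − 1/a)).
2/r − 1/a = 2/1.65e+10 − 1/1.5e+10 = 5.45455e-11 m⁻¹.
v = √(1.335e+15 · 5.45455e-11) m/s ≈ 269.8 m/s = 269.8 m/s.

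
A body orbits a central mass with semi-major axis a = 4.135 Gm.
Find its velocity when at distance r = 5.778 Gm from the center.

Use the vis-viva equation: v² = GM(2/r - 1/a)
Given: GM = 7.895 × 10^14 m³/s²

Convert to SI: a = 4.135 Gm = 4.135e+09 m; r = 5.778 Gm = 5.778e+09 m.
Vis-viva: v = √(GM · (2/r − 1/a)).
2/r − 1/a = 2/5.778e+09 − 1/4.135e+09 = 1.04303e-10 m⁻¹.
v = √(7.895e+14 · 1.04303e-10) m/s ≈ 287 m/s = 287 m/s.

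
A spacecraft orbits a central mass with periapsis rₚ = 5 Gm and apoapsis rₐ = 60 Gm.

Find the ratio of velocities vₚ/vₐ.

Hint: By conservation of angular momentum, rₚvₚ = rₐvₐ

Convert to SI: rₚ = 5 Gm = 5e+09 m; rₐ = 60 Gm = 6e+10 m.
Conservation of angular momentum gives rₚvₚ = rₐvₐ, so vₚ/vₐ = rₐ/rₚ.
vₚ/vₐ = 6e+10 / 5e+09 ≈ 12.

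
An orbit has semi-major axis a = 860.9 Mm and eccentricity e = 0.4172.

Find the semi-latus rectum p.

Convert to SI: a = 860.9 Mm = 8.609e+08 m.
p = a (1 − e²).
p = 8.609e+08 · (1 − (0.4172)²) = 8.609e+08 · 0.825944 ≈ 7.111e+08 m = 711.1 Mm.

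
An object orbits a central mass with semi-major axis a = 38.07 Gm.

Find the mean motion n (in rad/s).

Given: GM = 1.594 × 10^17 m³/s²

Convert to SI: a = 38.07 Gm = 3.807e+10 m.
n = √(GM / a³).
n = √(1.594e+17 / (3.807e+10)³) rad/s ≈ 5.375e-08 rad/s.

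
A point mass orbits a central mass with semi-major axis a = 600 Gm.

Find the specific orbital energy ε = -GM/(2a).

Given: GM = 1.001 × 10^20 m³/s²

Convert to SI: a = 600 Gm = 6e+11 m.
ε = −GM / (2a).
ε = −1.001e+20 / (2 · 6e+11) J/kg ≈ -8.342e+07 J/kg = -83.42 MJ/kg.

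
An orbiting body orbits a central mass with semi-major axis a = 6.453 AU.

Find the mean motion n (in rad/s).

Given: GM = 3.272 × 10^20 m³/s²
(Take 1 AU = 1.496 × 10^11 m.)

Convert to SI: a = 6.453 AU = 9.65369e+11 m.
n = √(GM / a³).
n = √(3.272e+20 / (9.65369e+11)³) rad/s ≈ 1.907e-08 rad/s.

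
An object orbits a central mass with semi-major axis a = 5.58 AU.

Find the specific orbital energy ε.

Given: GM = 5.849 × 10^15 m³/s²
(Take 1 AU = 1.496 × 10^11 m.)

Convert to SI: a = 5.58 AU = 8.34768e+11 m.
ε = −GM / (2a).
ε = −5.849e+15 / (2 · 8.34768e+11) J/kg ≈ -3503 J/kg = -3.503 kJ/kg.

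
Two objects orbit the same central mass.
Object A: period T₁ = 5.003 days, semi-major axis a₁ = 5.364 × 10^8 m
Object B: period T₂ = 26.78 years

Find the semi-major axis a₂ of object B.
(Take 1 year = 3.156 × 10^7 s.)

Convert to SI: T₁ = 5.003 days = 432259 s; T₂ = 26.78 years = 8.45177e+08 s.
Kepler's third law: (T₁/T₂)² = (a₁/a₂)³ ⇒ a₂ = a₁ · (T₂/T₁)^(2/3).
T₂/T₁ = 8.45177e+08 / 432259 = 1955.25.
a₂ = 5.364e+08 · (1955.25)^(2/3) m ≈ 8.387e+10 m = 8.387 × 10^10 m.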